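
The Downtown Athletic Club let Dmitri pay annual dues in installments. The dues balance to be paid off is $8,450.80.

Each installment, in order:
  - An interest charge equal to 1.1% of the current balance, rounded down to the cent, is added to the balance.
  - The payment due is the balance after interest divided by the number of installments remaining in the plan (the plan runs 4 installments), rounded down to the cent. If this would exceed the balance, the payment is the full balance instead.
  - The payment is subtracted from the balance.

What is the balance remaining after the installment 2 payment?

$4,318.87

Installment 1: $8,450.80 +$92.95 interest = $8,543.75; pay $2,135.93 → $6,407.82
Installment 2: $6,407.82 +$70.48 interest = $6,478.30; pay $2,159.43 → $4,318.87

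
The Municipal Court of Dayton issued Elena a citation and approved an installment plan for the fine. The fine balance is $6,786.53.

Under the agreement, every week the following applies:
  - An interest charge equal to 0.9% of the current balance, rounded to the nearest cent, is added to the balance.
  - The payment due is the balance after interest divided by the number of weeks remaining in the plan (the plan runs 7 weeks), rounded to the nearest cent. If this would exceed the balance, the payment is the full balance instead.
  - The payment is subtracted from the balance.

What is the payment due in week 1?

Week 1: $6,786.53 +$61.08 interest = $6,847.61; pay $978.23 → $5,869.38

$978.23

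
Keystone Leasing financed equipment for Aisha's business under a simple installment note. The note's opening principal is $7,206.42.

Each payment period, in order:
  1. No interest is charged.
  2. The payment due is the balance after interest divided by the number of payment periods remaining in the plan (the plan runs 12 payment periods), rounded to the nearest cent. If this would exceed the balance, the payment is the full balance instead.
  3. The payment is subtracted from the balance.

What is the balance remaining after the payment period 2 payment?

Payment period 1: opening $7,206.42; payment $600.54; balance $6,605.88
Payment period 2: opening $6,605.88; payment $600.53; balance $6,005.35

$6,005.35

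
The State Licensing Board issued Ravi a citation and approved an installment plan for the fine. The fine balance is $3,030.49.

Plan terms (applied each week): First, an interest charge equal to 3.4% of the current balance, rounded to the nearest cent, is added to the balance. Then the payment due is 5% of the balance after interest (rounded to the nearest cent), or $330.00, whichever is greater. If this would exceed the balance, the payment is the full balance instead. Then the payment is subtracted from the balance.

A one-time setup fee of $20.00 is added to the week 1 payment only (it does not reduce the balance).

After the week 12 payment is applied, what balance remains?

$0.00

Week 1: $3,030.49 +$103.04 interest = $3,133.53; pay $330.00 (+ $20.00 fee) → $2,803.53
Week 2: $2,803.53 +$95.32 interest = $2,898.85; pay $330.00 → $2,568.85
Week 3: $2,568.85 +$87.34 interest = $2,656.19; pay $330.00 → $2,326.19
Week 4: $2,326.19 +$79.09 interest = $2,405.28; pay $330.00 → $2,075.28
Week 5: $2,075.28 +$70.56 interest = $2,145.84; pay $330.00 → $1,815.84
Week 6: $1,815.84 +$61.74 interest = $1,877.58; pay $330.00 → $1,547.58
Week 7: $1,547.58 +$52.62 interest = $1,600.20; pay $330.00 → $1,270.20
Week 8: $1,270.20 +$43.19 interest = $1,313.39; pay $330.00 → $983.39
Week 9: $983.39 +$33.44 interest = $1,016.83; pay $330.00 → $686.83
Week 10: $686.83 +$23.35 interest = $710.18; pay $330.00 → $380.18
Week 11: $380.18 +$12.93 interest = $393.11; pay $330.00 → $63.11
Week 12: $63.11 +$2.15 interest = $65.26; pay $65.26 → $0.00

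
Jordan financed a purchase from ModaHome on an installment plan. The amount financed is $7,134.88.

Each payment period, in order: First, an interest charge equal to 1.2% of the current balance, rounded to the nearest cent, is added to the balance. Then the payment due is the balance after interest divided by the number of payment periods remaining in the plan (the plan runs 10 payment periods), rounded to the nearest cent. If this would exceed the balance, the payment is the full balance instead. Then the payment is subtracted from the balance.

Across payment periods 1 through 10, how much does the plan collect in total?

Payment period 1: $7,134.88 +$85.62 interest = $7,220.50; pay $722.05 → $6,498.45
Payment period 2: $6,498.45 +$77.98 interest = $6,576.43; pay $730.71 → $5,845.72
Payment period 3: $5,845.72 +$70.15 interest = $5,915.87; pay $739.48 → $5,176.39
Payment period 4: $5,176.39 +$62.12 interest = $5,238.51; pay $748.36 → $4,490.15
Payment period 5: $4,490.15 +$53.88 interest = $4,544.03; pay $757.34 → $3,786.69
Payment period 6: $3,786.69 +$45.44 interest = $3,832.13; pay $766.43 → $3,065.70
Payment period 7: $3,065.70 +$36.79 interest = $3,102.49; pay $775.62 → $2,326.87
Payment period 8: $2,326.87 +$27.92 interest = $2,354.79; pay $784.93 → $1,569.86
Payment period 9: $1,569.86 +$18.84 interest = $1,588.70; pay $794.35 → $794.35
Payment period 10: $794.35 +$9.53 interest = $803.88; pay $803.88 → $0.00
Total paid: $7,623.15

$7,623.15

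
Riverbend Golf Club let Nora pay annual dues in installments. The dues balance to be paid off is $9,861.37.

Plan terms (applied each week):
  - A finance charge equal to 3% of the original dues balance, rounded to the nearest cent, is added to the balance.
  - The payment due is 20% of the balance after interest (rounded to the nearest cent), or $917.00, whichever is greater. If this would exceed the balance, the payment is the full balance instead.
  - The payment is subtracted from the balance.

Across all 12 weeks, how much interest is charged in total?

Week 1: $9,861.37 +$295.84 interest = $10,157.21; pay $2,031.44 → $8,125.77
Week 2: $8,125.77 +$295.84 interest = $8,421.61; pay $1,684.32 → $6,737.29
Week 3: $6,737.29 +$295.84 interest = $7,033.13; pay $1,406.63 → $5,626.50
Week 4: $5,626.50 +$295.84 interest = $5,922.34; pay $1,184.47 → $4,737.87
Week 5: $4,737.87 +$295.84 interest = $5,033.71; pay $1,006.74 → $4,026.97
Week 6: $4,026.97 +$295.84 interest = $4,322.81; pay $917.00 → $3,405.81
Week 7: $3,405.81 +$295.84 interest = $3,701.65; pay $917.00 → $2,784.65
Week 8: $2,784.65 +$295.84 interest = $3,080.49; pay $917.00 → $2,163.49
Week 9: $2,163.49 +$295.84 interest = $2,459.33; pay $917.00 → $1,542.33
Week 10: $1,542.33 +$295.84 interest = $1,838.17; pay $917.00 → $921.17
Week 11: $921.17 +$295.84 interest = $1,217.01; pay $917.00 → $300.01
Week 12: $300.01 +$295.84 interest = $595.85; pay $595.85 → $0.00
Total interest: $295.84 + $295.84 + $295.84 + $295.84 + $295.84 + $295.84 + $295.84 + $295.84 + $295.84 + $295.84 + $295.84 + $295.84 = $3,550.08

$3,550.08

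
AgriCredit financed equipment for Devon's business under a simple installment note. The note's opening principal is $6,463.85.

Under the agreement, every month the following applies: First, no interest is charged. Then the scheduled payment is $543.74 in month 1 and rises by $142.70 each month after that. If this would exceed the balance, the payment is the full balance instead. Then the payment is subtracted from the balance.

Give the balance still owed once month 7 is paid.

Month 1: opening $6,463.85; payment $543.74; balance $5,920.11
Month 2: opening $5,920.11; payment $686.44; balance $5,233.67
Month 3: opening $5,233.67; payment $829.14; balance $4,404.53
Month 4: opening $4,404.53; payment $971.84; balance $3,432.69
Month 5: opening $3,432.69; payment $1,114.54; balance $2,318.15
Month 6: opening $2,318.15; payment $1,257.24; balance $1,060.91
Month 7: opening $1,060.91; payment $1,060.91; balance $0.00

$0.00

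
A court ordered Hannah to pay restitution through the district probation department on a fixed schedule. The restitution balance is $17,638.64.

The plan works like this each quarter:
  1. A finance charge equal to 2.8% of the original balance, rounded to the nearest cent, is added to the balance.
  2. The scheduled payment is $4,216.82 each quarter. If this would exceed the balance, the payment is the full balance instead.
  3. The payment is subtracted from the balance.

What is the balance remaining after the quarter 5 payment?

$0.00

Quarter 1: opening $17,638.64; interest $493.88 → $18,132.52; payment $4,216.82; balance $13,915.70
Quarter 2: opening $13,915.70; interest $493.88 → $14,409.58; payment $4,216.82; balance $10,192.76
Quarter 3: opening $10,192.76; interest $493.88 → $10,686.64; payment $4,216.82; balance $6,469.82
Quarter 4: opening $6,469.82; interest $493.88 → $6,963.70; payment $4,216.82; balance $2,746.88
Quarter 5: opening $2,746.88; interest $493.88 → $3,240.76; payment $3,240.76; balance $0.00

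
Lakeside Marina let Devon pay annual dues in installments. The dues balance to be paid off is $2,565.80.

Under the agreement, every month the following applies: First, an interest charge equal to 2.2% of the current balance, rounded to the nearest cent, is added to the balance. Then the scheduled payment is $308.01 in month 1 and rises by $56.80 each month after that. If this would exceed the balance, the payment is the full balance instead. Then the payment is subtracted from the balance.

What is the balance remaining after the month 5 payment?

# | Opening | Interest | Payment | End bal
1 | $2,565.80 | $56.45 | $308.01 | $2,314.24
2 | $2,314.24 | $50.91 | $364.81 | $2,000.34
3 | $2,000.34 | $44.01 | $421.61 | $1,622.74
4 | $1,622.74 | $35.70 | $478.41 | $1,180.03
5 | $1,180.03 | $25.96 | $535.21 | $670.78

$670.78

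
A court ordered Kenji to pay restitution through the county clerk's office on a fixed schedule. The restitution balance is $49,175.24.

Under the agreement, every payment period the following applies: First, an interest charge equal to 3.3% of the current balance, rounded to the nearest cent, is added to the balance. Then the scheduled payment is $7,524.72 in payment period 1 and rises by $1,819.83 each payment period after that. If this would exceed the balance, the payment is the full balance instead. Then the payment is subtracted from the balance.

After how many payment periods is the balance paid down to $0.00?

5

Payment period 1: opening $49,175.24; interest $1,622.78 → $50,798.02; payment $7,524.72; balance $43,273.30
Payment period 2: opening $43,273.30; interest $1,428.02 → $44,701.32; payment $9,344.55; balance $35,356.77
Payment period 3: opening $35,356.77; interest $1,166.77 → $36,523.54; payment $11,164.38; balance $25,359.16
Payment period 4: opening $25,359.16; interest $836.85 → $26,196.01; payment $12,984.21; balance $13,211.80
Payment period 5: opening $13,211.80; interest $435.99 → $13,647.79; payment $13,647.79; balance $0.00
Balance reaches $0.00 in payment period 5.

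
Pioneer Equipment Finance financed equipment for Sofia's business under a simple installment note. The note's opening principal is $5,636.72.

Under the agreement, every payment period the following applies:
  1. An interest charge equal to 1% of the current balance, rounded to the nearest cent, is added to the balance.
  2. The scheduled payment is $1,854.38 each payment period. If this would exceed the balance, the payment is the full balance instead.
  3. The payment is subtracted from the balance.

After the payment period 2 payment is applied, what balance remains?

# | Opening | Interest | Payment | End bal
1 | $5,636.72 | $56.37 | $1,854.38 | $3,838.71
2 | $3,838.71 | $38.39 | $1,854.38 | $2,022.72

$2,022.72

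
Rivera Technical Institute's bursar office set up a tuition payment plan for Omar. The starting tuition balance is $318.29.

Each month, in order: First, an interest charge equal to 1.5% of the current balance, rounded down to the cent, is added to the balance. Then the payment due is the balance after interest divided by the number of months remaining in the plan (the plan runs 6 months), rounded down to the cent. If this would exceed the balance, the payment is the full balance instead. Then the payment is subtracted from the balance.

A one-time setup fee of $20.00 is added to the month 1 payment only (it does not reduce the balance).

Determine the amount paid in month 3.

$55.46

Month 1: $318.29 +$4.77 interest = $323.06; pay $53.84 (+ $20.00 fee) → $269.22
Month 2: $269.22 +$4.03 interest = $273.25; pay $54.65 → $218.60
Month 3: $218.60 +$3.27 interest = $221.87; pay $55.46 → $166.41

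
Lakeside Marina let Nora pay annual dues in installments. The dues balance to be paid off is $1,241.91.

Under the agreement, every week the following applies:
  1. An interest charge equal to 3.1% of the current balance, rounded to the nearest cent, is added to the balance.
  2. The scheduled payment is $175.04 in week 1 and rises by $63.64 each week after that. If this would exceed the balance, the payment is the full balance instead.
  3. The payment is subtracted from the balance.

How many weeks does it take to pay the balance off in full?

5

Week 1: opening $1,241.91; interest $38.50 → $1,280.41; payment $175.04; balance $1,105.37
Week 2: opening $1,105.37; interest $34.27 → $1,139.64; payment $238.68; balance $900.96
Week 3: opening $900.96; interest $27.93 → $928.89; payment $302.32; balance $626.57
Week 4: opening $626.57; interest $19.42 → $645.99; payment $365.96; balance $280.03
Week 5: opening $280.03; interest $8.68 → $288.71; payment $288.71; balance $0.00
Balance reaches $0.00 in week 5.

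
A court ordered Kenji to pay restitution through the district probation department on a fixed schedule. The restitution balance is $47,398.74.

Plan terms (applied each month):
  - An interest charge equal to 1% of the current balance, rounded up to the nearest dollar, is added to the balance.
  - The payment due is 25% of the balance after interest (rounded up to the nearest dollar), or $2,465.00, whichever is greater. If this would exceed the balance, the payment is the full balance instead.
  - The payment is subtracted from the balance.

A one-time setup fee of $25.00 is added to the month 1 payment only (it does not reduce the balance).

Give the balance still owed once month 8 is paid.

Month 1: $47,398.74 +$474.00 interest = $47,872.74; pay $11,969.00 (+ $25.00 fee) → $35,903.74
Month 2: $35,903.74 +$360.00 interest = $36,263.74; pay $9,066.00 → $27,197.74
Month 3: $27,197.74 +$272.00 interest = $27,469.74; pay $6,868.00 → $20,601.74
Month 4: $20,601.74 +$207.00 interest = $20,808.74; pay $5,203.00 → $15,605.74
Month 5: $15,605.74 +$157.00 interest = $15,762.74; pay $3,941.00 → $11,821.74
Month 6: $11,821.74 +$119.00 interest = $11,940.74; pay $2,986.00 → $8,954.74
Month 7: $8,954.74 +$90.00 interest = $9,044.74; pay $2,465.00 → $6,579.74
Month 8: $6,579.74 +$66.00 interest = $6,645.74; pay $2,465.00 → $4,180.74

$4,180.74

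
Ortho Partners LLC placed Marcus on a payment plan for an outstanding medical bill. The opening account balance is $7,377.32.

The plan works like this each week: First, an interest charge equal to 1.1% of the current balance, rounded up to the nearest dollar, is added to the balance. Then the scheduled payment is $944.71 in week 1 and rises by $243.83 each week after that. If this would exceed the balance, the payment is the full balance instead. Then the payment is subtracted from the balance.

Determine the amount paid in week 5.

$1,920.03

# | Opening | Interest | Payment | End bal
1 | $7,377.32 | $82.00 | $944.71 | $6,514.61
2 | $6,514.61 | $72.00 | $1,188.54 | $5,398.07
3 | $5,398.07 | $60.00 | $1,432.37 | $4,025.70
4 | $4,025.70 | $45.00 | $1,676.20 | $2,394.50
5 | $2,394.50 | $27.00 | $1,920.03 | $501.47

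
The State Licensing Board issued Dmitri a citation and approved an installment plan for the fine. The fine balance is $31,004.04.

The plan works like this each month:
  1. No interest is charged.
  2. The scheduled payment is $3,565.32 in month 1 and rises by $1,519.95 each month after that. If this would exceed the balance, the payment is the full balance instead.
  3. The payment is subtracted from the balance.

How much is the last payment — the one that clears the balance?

Month 1: $31,004.04 − $3,565.32 → $27,438.72
Month 2: $27,438.72 − $5,085.27 → $22,353.45
Month 3: $22,353.45 − $6,605.22 → $15,748.23
Month 4: $15,748.23 − $8,125.17 → $7,623.06
Month 5: $7,623.06 − $7,623.06 → $0.00

$7,623.06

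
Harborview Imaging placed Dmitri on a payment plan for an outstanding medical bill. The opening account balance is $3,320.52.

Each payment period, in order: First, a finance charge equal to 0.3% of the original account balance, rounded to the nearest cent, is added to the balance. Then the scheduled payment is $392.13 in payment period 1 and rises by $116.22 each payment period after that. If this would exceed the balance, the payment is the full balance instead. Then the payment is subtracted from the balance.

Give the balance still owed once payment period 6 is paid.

Payment period 1: opening $3,320.52; interest $9.96 → $3,330.48; payment $392.13; balance $2,938.35
Payment period 2: opening $2,938.35; interest $9.96 → $2,948.31; payment $508.35; balance $2,439.96
Payment period 3: opening $2,439.96; interest $9.96 → $2,449.92; payment $624.57; balance $1,825.35
Payment period 4: opening $1,825.35; interest $9.96 → $1,835.31; payment $740.79; balance $1,094.52
Payment period 5: opening $1,094.52; interest $9.96 → $1,104.48; payment $857.01; balance $247.47
Payment period 6: opening $247.47; interest $9.96 → $257.43; payment $257.43; balance $0.00

$0.00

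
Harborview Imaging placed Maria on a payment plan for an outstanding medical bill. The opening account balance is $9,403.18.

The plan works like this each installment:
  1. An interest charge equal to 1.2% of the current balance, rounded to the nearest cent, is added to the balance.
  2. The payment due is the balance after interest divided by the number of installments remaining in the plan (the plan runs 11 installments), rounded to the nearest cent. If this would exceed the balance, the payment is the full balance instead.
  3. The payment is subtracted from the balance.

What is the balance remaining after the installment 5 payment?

Installment 1: $9,403.18 +$112.84 interest = $9,516.02; pay $865.09 → $8,650.93
Installment 2: $8,650.93 +$103.81 interest = $8,754.74; pay $875.47 → $7,879.27
Installment 3: $7,879.27 +$94.55 interest = $7,973.82; pay $885.98 → $7,087.84
Installment 4: $7,087.84 +$85.05 interest = $7,172.89; pay $896.61 → $6,276.28
Installment 5: $6,276.28 +$75.32 interest = $6,351.60; pay $907.37 → $5,444.23

$5,444.23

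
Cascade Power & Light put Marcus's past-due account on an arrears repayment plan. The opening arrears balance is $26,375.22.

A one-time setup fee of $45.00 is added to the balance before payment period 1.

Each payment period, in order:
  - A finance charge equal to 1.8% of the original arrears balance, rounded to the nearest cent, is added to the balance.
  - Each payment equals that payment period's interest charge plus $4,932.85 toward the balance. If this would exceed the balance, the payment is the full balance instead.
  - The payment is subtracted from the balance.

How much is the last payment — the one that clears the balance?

$2,230.72

# | Opening | Interest | Payment | End bal
1 | $26,420.22 | $474.75 | $5,407.60 | $21,487.37
2 | $21,487.37 | $474.75 | $5,407.60 | $16,554.52
3 | $16,554.52 | $474.75 | $5,407.60 | $11,621.67
4 | $11,621.67 | $474.75 | $5,407.60 | $6,688.82
5 | $6,688.82 | $474.75 | $5,407.60 | $1,755.97
6 | $1,755.97 | $474.75 | $2,230.72 | $0.00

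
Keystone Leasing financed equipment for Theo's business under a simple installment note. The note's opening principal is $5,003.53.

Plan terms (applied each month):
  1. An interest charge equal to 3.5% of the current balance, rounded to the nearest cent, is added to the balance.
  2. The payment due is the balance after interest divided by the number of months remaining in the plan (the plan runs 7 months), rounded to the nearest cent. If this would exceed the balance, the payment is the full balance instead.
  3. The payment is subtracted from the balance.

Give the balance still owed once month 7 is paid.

$0.00

# | Opening | Interest | Payment | End bal
1 | $5,003.53 | $175.12 | $739.81 | $4,438.84
2 | $4,438.84 | $155.36 | $765.70 | $3,828.50
3 | $3,828.50 | $134.00 | $792.50 | $3,170.00
4 | $3,170.00 | $110.95 | $820.24 | $2,460.71
5 | $2,460.71 | $86.12 | $848.94 | $1,697.89
6 | $1,697.89 | $59.43 | $878.66 | $878.66
7 | $878.66 | $30.75 | $909.41 | $0.00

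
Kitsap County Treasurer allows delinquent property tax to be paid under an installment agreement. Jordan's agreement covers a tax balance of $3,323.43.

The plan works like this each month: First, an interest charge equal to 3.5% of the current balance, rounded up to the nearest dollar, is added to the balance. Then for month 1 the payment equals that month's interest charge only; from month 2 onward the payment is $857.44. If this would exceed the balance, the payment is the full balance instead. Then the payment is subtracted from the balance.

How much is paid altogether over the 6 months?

$3,756.43

Month 1: $3,323.43 +$117.00 interest = $3,440.43; pay $117.00 → $3,323.43
Month 2: $3,323.43 +$117.00 interest = $3,440.43; pay $857.44 → $2,582.99
Month 3: $2,582.99 +$91.00 interest = $2,673.99; pay $857.44 → $1,816.55
Month 4: $1,816.55 +$64.00 interest = $1,880.55; pay $857.44 → $1,023.11
Month 5: $1,023.11 +$36.00 interest = $1,059.11; pay $857.44 → $201.67
Month 6: $201.67 +$8.00 interest = $209.67; pay $209.67 → $0.00
Total paid: $3,756.43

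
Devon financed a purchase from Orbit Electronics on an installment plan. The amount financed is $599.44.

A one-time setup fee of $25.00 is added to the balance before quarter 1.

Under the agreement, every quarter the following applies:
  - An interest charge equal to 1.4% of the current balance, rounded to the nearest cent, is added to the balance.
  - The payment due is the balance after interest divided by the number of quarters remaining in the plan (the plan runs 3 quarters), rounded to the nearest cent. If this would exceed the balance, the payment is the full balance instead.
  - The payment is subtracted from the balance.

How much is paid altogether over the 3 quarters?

$642.09

Quarter 1: opening $624.44; interest $8.74 → $633.18; payment $211.06; balance $422.12
Quarter 2: opening $422.12; interest $5.91 → $428.03; payment $214.02; balance $214.01
Quarter 3: opening $214.01; interest $3.00 → $217.01; payment $217.01; balance $0.00
Total paid: $642.09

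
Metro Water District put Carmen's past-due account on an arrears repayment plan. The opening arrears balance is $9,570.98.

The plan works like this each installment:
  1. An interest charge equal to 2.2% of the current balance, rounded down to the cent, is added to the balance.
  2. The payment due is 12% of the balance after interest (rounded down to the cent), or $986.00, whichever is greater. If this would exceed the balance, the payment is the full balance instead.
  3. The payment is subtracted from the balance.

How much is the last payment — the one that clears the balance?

Installment 1: opening $9,570.98; interest $210.56 → $9,781.54; payment $1,173.78; balance $8,607.76
Installment 2: opening $8,607.76; interest $189.37 → $8,797.13; payment $1,055.65; balance $7,741.48
Installment 3: opening $7,741.48; interest $170.31 → $7,911.79; payment $986.00; balance $6,925.79
Installment 4: opening $6,925.79; interest $152.36 → $7,078.15; payment $986.00; balance $6,092.15
Installment 5: opening $6,092.15; interest $134.02 → $6,226.17; payment $986.00; balance $5,240.17
Installment 6: opening $5,240.17; interest $115.28 → $5,355.45; payment $986.00; balance $4,369.45
Installment 7: opening $4,369.45; interest $96.12 → $4,465.57; payment $986.00; balance $3,479.57
Installment 8: opening $3,479.57; interest $76.55 → $3,556.12; payment $986.00; balance $2,570.12
Installment 9: opening $2,570.12; interest $56.54 → $2,626.66; payment $986.00; balance $1,640.66
Installment 10: opening $1,640.66; interest $36.09 → $1,676.75; payment $986.00; balance $690.75
Installment 11: opening $690.75; interest $15.19 → $705.94; payment $705.94; balance $0.00

$705.94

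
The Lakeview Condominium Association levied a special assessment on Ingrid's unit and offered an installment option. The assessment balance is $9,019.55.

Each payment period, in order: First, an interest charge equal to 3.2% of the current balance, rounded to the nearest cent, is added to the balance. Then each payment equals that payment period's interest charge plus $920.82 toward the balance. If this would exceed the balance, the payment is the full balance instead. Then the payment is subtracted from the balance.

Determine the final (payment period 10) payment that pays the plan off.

Payment period 1: opening $9,019.55; interest $288.63 → $9,308.18; payment $1,209.45; balance $8,098.73
Payment period 2: opening $8,098.73; interest $259.16 → $8,357.89; payment $1,179.98; balance $7,177.91
Payment period 3: opening $7,177.91; interest $229.69 → $7,407.60; payment $1,150.51; balance $6,257.09
Payment period 4: opening $6,257.09; interest $200.23 → $6,457.32; payment $1,121.05; balance $5,336.27
Payment period 5: opening $5,336.27; interest $170.76 → $5,507.03; payment $1,091.58; balance $4,415.45
Payment period 6: opening $4,415.45; interest $141.29 → $4,556.74; payment $1,062.11; balance $3,494.63
Payment period 7: opening $3,494.63; interest $111.83 → $3,606.46; payment $1,032.65; balance $2,573.81
Payment period 8: opening $2,573.81; interest $82.36 → $2,656.17; payment $1,003.18; balance $1,652.99
Payment period 9: opening $1,652.99; interest $52.90 → $1,705.89; payment $973.72; balance $732.17
Payment period 10: opening $732.17; interest $23.43 → $755.60; payment $755.60; balance $0.00

$755.60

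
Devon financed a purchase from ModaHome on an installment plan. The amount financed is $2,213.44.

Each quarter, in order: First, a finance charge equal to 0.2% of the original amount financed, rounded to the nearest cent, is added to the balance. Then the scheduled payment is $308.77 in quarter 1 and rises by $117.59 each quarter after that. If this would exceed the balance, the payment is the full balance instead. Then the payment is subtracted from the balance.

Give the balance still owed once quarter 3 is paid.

Quarter 1: $2,213.44 +$4.43 interest = $2,217.87; pay $308.77 → $1,909.10
Quarter 2: $1,909.10 +$4.43 interest = $1,913.53; pay $426.36 → $1,487.17
Quarter 3: $1,487.17 +$4.43 interest = $1,491.60; pay $543.95 → $947.65

$947.65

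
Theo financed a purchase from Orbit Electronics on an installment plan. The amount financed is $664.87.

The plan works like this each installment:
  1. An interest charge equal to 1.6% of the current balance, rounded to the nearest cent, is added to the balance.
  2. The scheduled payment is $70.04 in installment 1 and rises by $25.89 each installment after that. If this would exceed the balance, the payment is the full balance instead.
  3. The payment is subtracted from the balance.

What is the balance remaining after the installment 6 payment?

$0.00

Installment 1: $664.87 +$10.64 interest = $675.51; pay $70.04 → $605.47
Installment 2: $605.47 +$9.69 interest = $615.16; pay $95.93 → $519.23
Installment 3: $519.23 +$8.31 interest = $527.54; pay $121.82 → $405.72
Installment 4: $405.72 +$6.49 interest = $412.21; pay $147.71 → $264.50
Installment 5: $264.50 +$4.23 interest = $268.73; pay $173.60 → $95.13
Installment 6: $95.13 +$1.52 interest = $96.65; pay $96.65 → $0.00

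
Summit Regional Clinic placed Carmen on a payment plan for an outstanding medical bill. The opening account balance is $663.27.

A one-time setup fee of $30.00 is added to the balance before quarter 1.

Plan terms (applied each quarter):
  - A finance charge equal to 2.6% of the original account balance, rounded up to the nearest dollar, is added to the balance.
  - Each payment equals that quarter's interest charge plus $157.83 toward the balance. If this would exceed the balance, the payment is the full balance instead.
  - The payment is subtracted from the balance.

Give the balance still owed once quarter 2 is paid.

# | Opening | Interest | Payment | End bal
1 | $693.27 | $18.00 | $175.83 | $535.44
2 | $535.44 | $18.00 | $175.83 | $377.61

$377.61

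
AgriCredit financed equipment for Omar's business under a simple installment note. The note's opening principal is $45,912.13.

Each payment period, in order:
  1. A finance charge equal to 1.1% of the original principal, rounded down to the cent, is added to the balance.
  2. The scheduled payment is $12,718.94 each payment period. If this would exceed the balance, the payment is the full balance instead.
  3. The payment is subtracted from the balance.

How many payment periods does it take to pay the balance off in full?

4

Payment period 1: opening $45,912.13; interest $505.03 → $46,417.16; payment $12,718.94; balance $33,698.22
Payment period 2: opening $33,698.22; interest $505.03 → $34,203.25; payment $12,718.94; balance $21,484.31
Payment period 3: opening $21,484.31; interest $505.03 → $21,989.34; payment $12,718.94; balance $9,270.40
Payment period 4: opening $9,270.40; interest $505.03 → $9,775.43; payment $9,775.43; balance $0.00
Balance reaches $0.00 in payment period 4.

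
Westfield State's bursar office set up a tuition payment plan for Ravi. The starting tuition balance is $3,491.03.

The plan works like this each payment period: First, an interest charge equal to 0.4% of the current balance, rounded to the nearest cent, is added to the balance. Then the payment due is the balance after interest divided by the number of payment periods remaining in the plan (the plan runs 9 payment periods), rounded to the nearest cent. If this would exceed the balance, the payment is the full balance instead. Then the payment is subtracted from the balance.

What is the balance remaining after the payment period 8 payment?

# | Opening | Interest | Payment | End bal
1 | $3,491.03 | $13.96 | $389.44 | $3,115.55
2 | $3,115.55 | $12.46 | $391.00 | $2,737.01
3 | $2,737.01 | $10.95 | $392.57 | $2,355.39
4 | $2,355.39 | $9.42 | $394.14 | $1,970.67
5 | $1,970.67 | $7.88 | $395.71 | $1,582.84
6 | $1,582.84 | $6.33 | $397.29 | $1,191.88
7 | $1,191.88 | $4.77 | $398.88 | $797.77
8 | $797.77 | $3.19 | $400.48 | $400.48

$400.48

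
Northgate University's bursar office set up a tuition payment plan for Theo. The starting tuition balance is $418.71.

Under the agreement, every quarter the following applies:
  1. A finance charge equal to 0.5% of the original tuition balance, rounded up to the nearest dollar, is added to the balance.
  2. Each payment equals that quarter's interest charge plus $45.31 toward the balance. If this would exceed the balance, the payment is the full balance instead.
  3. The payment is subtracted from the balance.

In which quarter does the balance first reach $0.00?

10

Quarter 1: $418.71 +$3.00 interest = $421.71; pay $48.31 → $373.40
Quarter 2: $373.40 +$3.00 interest = $376.40; pay $48.31 → $328.09
Quarter 3: $328.09 +$3.00 interest = $331.09; pay $48.31 → $282.78
Quarter 4: $282.78 +$3.00 interest = $285.78; pay $48.31 → $237.47
Quarter 5: $237.47 +$3.00 interest = $240.47; pay $48.31 → $192.16
Quarter 6: $192.16 +$3.00 interest = $195.16; pay $48.31 → $146.85
Quarter 7: $146.85 +$3.00 interest = $149.85; pay $48.31 → $101.54
Quarter 8: $101.54 +$3.00 interest = $104.54; pay $48.31 → $56.23
Quarter 9: $56.23 +$3.00 interest = $59.23; pay $48.31 → $10.92
Quarter 10: $10.92 +$3.00 interest = $13.92; pay $13.92 → $0.00
Balance reaches $0.00 in quarter 10.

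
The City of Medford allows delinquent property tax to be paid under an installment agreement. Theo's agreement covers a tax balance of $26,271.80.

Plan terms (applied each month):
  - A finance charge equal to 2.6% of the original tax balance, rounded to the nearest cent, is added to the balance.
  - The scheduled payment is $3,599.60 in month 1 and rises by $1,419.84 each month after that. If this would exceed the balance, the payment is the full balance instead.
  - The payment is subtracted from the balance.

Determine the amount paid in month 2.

$5,019.44

Month 1: opening $26,271.80; interest $683.07 → $26,954.87; payment $3,599.60; balance $23,355.27
Month 2: opening $23,355.27; interest $683.07 → $24,038.34; payment $5,019.44; balance $19,018.90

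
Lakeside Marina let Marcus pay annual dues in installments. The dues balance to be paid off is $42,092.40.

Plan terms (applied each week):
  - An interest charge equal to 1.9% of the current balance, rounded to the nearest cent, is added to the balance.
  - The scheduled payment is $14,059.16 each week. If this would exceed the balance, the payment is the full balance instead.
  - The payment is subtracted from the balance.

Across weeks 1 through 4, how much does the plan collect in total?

$43,760.62

Week 1: $42,092.40 +$799.76 interest = $42,892.16; pay $14,059.16 → $28,833.00
Week 2: $28,833.00 +$547.83 interest = $29,380.83; pay $14,059.16 → $15,321.67
Week 3: $15,321.67 +$291.11 interest = $15,612.78; pay $14,059.16 → $1,553.62
Week 4: $1,553.62 +$29.52 interest = $1,583.14; pay $1,583.14 → $0.00
Total paid: $43,760.62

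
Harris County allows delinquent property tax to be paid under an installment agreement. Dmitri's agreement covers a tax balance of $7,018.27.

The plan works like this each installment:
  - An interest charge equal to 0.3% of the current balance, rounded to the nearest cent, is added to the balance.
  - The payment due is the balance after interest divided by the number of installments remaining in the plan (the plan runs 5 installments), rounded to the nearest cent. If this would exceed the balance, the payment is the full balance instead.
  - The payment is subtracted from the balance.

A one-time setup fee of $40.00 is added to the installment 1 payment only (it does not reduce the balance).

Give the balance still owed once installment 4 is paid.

Installment 1: opening $7,018.27; interest $21.05 → $7,039.32; payment $1,407.86 (+ $40.00 fee); balance $5,631.46
Installment 2: opening $5,631.46; interest $16.89 → $5,648.35; payment $1,412.09; balance $4,236.26
Installment 3: opening $4,236.26; interest $12.71 → $4,248.97; payment $1,416.32; balance $2,832.65
Installment 4: opening $2,832.65; interest $8.50 → $2,841.15; payment $1,420.58; balance $1,420.57

$1,420.57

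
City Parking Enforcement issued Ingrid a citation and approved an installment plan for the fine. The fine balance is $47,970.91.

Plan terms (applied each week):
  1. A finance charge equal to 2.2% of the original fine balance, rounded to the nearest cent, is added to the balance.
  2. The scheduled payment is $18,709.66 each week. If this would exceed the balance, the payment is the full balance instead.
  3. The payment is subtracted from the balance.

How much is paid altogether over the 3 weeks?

Week 1: $47,970.91 +$1,055.36 interest = $49,026.27; pay $18,709.66 → $30,316.61
Week 2: $30,316.61 +$1,055.36 interest = $31,371.97; pay $18,709.66 → $12,662.31
Week 3: $12,662.31 +$1,055.36 interest = $13,717.67; pay $13,717.67 → $0.00
Total paid: $51,136.99

$51,136.99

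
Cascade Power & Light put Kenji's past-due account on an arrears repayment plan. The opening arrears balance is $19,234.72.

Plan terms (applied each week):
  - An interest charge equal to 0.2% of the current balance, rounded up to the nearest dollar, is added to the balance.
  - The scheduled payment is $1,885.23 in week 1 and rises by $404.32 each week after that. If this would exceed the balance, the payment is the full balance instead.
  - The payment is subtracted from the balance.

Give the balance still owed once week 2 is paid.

$15,133.94

Week 1: opening $19,234.72; interest $39.00 → $19,273.72; payment $1,885.23; balance $17,388.49
Week 2: opening $17,388.49; interest $35.00 → $17,423.49; payment $2,289.55; balance $15,133.94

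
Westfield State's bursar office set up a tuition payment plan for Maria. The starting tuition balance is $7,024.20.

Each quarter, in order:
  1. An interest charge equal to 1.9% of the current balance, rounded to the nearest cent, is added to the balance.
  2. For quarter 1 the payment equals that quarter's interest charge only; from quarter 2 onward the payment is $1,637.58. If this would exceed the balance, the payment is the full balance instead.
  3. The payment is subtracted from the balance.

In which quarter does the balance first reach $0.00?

6

Quarter 1: $7,024.20 +$133.46 interest = $7,157.66; pay $133.46 → $7,024.20
Quarter 2: $7,024.20 +$133.46 interest = $7,157.66; pay $1,637.58 → $5,520.08
Quarter 3: $5,520.08 +$104.88 interest = $5,624.96; pay $1,637.58 → $3,987.38
Quarter 4: $3,987.38 +$75.76 interest = $4,063.14; pay $1,637.58 → $2,425.56
Quarter 5: $2,425.56 +$46.09 interest = $2,471.65; pay $1,637.58 → $834.07
Quarter 6: $834.07 +$15.85 interest = $849.92; pay $849.92 → $0.00
Balance reaches $0.00 in quarter 6.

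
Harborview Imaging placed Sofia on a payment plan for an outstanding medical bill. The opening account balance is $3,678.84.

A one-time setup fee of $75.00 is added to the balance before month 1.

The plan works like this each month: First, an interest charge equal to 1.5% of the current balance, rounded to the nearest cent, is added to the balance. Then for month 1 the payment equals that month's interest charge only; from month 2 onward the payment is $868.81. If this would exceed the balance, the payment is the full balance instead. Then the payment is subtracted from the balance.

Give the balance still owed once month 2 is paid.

$2,941.34

# | Opening | Interest | Payment | End bal
1 | $3,753.84 | $56.31 | $56.31 | $3,753.84
2 | $3,753.84 | $56.31 | $868.81 | $2,941.34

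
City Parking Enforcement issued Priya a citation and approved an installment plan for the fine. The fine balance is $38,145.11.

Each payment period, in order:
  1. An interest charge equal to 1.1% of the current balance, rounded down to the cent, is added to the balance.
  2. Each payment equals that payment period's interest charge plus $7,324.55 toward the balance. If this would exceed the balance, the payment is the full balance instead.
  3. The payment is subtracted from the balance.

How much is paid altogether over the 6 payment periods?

$39,454.10

# | Opening | Interest | Payment | End bal
1 | $38,145.11 | $419.59 | $7,744.14 | $30,820.56
2 | $30,820.56 | $339.02 | $7,663.57 | $23,496.01
3 | $23,496.01 | $258.45 | $7,583.00 | $16,171.46
4 | $16,171.46 | $177.88 | $7,502.43 | $8,846.91
5 | $8,846.91 | $97.31 | $7,421.86 | $1,522.36
6 | $1,522.36 | $16.74 | $1,539.10 | $0.00
Total paid: $39,454.10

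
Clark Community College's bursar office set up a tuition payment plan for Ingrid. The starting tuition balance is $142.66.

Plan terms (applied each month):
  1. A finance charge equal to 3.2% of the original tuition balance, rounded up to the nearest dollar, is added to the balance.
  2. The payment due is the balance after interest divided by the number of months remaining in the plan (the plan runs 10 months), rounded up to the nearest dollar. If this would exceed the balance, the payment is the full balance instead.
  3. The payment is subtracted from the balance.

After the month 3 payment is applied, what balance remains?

Month 1: opening $142.66; interest $5.00 → $147.66; payment $15.00; balance $132.66
Month 2: opening $132.66; interest $5.00 → $137.66; payment $16.00; balance $121.66
Month 3: opening $121.66; interest $5.00 → $126.66; payment $16.00; balance $110.66

$110.66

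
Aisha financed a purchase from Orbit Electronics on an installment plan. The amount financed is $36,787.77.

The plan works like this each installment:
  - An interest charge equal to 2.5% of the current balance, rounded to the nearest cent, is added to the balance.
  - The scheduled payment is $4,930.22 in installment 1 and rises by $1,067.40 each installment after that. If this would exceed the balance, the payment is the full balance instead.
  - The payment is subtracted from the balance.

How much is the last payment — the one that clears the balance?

$4,881.99

# | Opening | Interest | Payment | End bal
1 | $36,787.77 | $919.69 | $4,930.22 | $32,777.24
2 | $32,777.24 | $819.43 | $5,997.62 | $27,599.05
3 | $27,599.05 | $689.98 | $7,065.02 | $21,224.01
4 | $21,224.01 | $530.60 | $8,132.42 | $13,622.19
5 | $13,622.19 | $340.55 | $9,199.82 | $4,762.92
6 | $4,762.92 | $119.07 | $4,881.99 | $0.00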